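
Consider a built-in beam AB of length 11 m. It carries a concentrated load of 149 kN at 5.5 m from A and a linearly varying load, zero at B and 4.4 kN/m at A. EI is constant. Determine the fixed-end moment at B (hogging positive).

M_B = 222.6 kN·m

Release both end moments; the primary structure is a simply-supported span AB with redundants M_A and M_B.
End rotations of the released simple span under the applied load (×1/EI):
  at A: point load 149 at a = 5.5: Pab(L + b)/(6LEI) = 1127/EI
  at B: point load 149 at a = 5.5: Pab(L + a)/(6LEI) = 1127/EI
  at A: triangular load, peak 4.4: w₀L³/(45EI) = 130.1/EI
  at B: triangular load, peak 4.4: 7w₀L³/(360EI) = 113.9/EI
  θ_A0 = 1257/EI,  θ_B0 = 1241/EI
Flexibility coefficients: a unit moment at one end gives L/(3EI) there and L/(6EI) at the far end, so f₁₁ = f₂₂ = 3.667/EI and f₁₂ = f₂₁ = 1.833/EI.
Compatibility — zero rotation at each built-in end:
  3.667 M_A + 1.833 M_B = 1257
  1.833 M_A + 3.667 M_B = 1241
Solving the pair gives M_A = 231.5 kN·m and M_B = 222.6 kN·m (hogging).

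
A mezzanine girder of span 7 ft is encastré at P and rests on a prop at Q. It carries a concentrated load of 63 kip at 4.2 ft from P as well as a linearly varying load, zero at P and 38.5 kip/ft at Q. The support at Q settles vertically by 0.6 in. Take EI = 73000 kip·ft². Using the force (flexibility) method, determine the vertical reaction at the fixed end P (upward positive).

Choose R_Q as the redundant. The primary structure is the cantilever fixed at P.
Primary-structure tip deflection at Q by superposition:
  point load 63 at a = 4.2: Pa²(3L − a)/(6EI) = 3112/EI
  triangular load, peak 38.5 at the free end: 11w₀L⁴/(120EI) = 8474/EI
  δ_0 = 11585/EI
Flexibility coefficient — unit upward force at Q: δ_{QQ} = L³/(3EI) = 114.3/EI.
With EI = 73000 kip·ft²: δ_0 = 0.1587 ft and δ_{QQ} = 0.001566 ft/kip.
Compatibility — the beam at Q must follow the support down by 0.05 ft: δ_0 − R_Q·δ_{QQ} = 0.05, so R_Q = (0.1587 − 0.05)/0.001566 = 69.4 kip.
Vertical equilibrium: R_P = ΣP − R_Q = 197.8 − 69.4 = 128.3 kip.

R_P = 128.3 kip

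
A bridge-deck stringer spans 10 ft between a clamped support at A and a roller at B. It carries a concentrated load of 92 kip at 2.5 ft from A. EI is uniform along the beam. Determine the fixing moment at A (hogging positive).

M_A = 150.9 kip·ft

Choose R_B as the redundant. The primary structure is the cantilever fixed at A.
Primary-structure tip deflection at B by superposition:
  point load 92 at a = 2.5: Pa²(3L − a)/(6EI) = 2635/EI
Flexibility coefficient — unit upward force at B: δ_{BB} = L³/(3EI) = 333.3/EI.
Compatibility at B: δ_0 − R_B·δ_{BB} = 0, so R_B = 2635/333.3 = 7.906 kip.
Moment equilibrium about A: M_A = Σ(load moments about A) − R_B·L = 230 − 7.906×10 = 150.9 kip·ft.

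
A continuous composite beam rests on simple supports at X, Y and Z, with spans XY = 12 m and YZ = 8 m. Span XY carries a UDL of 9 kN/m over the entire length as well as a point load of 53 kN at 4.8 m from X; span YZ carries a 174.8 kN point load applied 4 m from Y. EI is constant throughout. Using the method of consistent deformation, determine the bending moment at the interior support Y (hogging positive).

Release continuity at Y by inserting a hinge; the redundant is the internal moment M_Y. The primary structure is two simply-supported spans XY and YZ.
Rotations at Y on the released spans (each span's end-slope, ×1/EI):
  span XY: UDL 9: wL³/(24EI) = 648/EI
  span XY: point load 53 at a = 4.8: Pab(L + a)/(6LEI) = 427.4/EI
  span YZ: point load 174.8 at a = 4: Pab(L + b)/(6LEI) = 699.2/EI
  relative rotation θ_0 = (1075 + 699.2)/EI = 1775/EI
A unit hogging moment at Y produces rotation L₁/(3EI) + L₂/(3EI) = 6.667/EI.
Slope continuity at Y: θ_0 = M_Y·6.667/EI, so M_Y = 1775/6.667 = 266.2 kN·m (hogging).

M_Y = 266.2 kN·m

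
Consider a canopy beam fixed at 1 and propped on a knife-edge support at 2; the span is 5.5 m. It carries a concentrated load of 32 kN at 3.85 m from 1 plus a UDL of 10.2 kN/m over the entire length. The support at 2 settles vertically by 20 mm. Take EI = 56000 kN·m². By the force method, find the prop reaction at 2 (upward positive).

Remove the prop at 2; the released (primary) structure is a cantilever built in at 1.
Downward deflection at the released point 2 due to the loads:
  point load 32 at a = 3.85: Pa²(3L − a)/(6EI) = 1000/EI
  UDL 10.2: wL⁴/(8EI) = 1167/EI
  δ_0 = 2167/EI
Tip deflection under a unit load at 2: L³/(3EI) = 55.46/EI.
With EI = 56000 kN·m²: δ_0 = 0.038692 m and δ_{22} = 0.00099 m/kN.
Compatibility — the beam at 2 must follow the support down by 0.02 m: δ_0 − R_2·δ_{22} = 0.02, so R_2 = (0.038692 − 0.02)/0.00099 = 18.87 kN.

R_2 = 18.87 kN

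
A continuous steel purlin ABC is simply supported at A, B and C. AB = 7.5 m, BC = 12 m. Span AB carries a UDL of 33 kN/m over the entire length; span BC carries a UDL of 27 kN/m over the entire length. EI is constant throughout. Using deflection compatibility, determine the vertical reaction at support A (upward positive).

R_A = 71.97 kN

Insert a hinge at B; M_B is the redundant, and each span becomes simply supported.
Discontinuity in slope at B on the released structure — sum the simple-span end rotations:
  span AB: UDL 33: wL³/(24EI) = 580.1/EI
  span BC: UDL 27: wL³/(24EI) = 1944/EI
  relative rotation θ_0 = (580.1 + 1944)/EI = 2524/EI
A unit hogging moment at B produces rotation L₁/(3EI) + L₂/(3EI) = 6.5/EI.
Slope continuity at B: θ_0 = M_B·6.5/EI, so M_B = 2524/6.5 = 388.3 kN·m (hogging).
Span AB, ΣM about A with M_B applied at B: R_B^{AB}·7.5 = 928.1 + 388.3, so R_B^{AB} = 175.5 kN and R_A = 247.5 − 175.5 = 71.97 kN.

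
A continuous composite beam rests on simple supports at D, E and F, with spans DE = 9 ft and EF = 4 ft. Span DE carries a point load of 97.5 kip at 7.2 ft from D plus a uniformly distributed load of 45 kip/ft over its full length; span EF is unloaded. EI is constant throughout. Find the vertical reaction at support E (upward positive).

R_E = 426 kip

Release continuity at E by inserting a hinge; the redundant is the internal moment M_E. The primary structure is two simply-supported spans DE and EF.
Rotations at E on the released spans (each span's end-slope, ×1/EI):
  span DE: point load 97.5 at a = 7.2: Pab(L + a)/(6LEI) = 379.1/EI
  span DE: UDL 45: wL³/(24EI) = 1367/EI
  relative rotation θ_0 = (1746 + 0)/EI = 1746/EI
A unit hogging moment at E produces rotation L₁/(3EI) + L₂/(3EI) = 4.333/EI.
Compatibility: M_E·(L₁+L₂)/(3EI) = θ_0, giving M_E = 402.9 kip·ft (hogging).
Span DE, ΣM about D with M_E applied at E: R_E^{DE}·9 = 2524 + 402.9, so R_E^{DE} = 325.3 kip and R_D = 502.5 − 325.3 = 177.2 kip.
Span EF, ΣM about F: R_E^{EF}·4 = 0 + 402.9, so R_E^{EF} = 100.7 kip and R_F = 0 − 100.7 = -100.7 kip.
R_E = 325.3 + 100.7 = 426 kip.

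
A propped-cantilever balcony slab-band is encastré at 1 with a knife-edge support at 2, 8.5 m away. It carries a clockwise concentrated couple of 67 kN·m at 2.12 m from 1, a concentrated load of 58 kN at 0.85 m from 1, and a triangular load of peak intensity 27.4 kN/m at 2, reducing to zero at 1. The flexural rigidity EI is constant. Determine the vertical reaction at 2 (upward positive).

Choose R_2 as the redundant. The primary structure is the cantilever fixed at 1.
Free-end deflection of the primary structure under the applied loading (downward +):
  clockwise couple 67 at a = 2.12: M₀a(2L − a)/(2EI) = 1057/EI
  point load 58 at a = 0.85: Pa²(3L − a)/(6EI) = 172.2/EI
  triangular load, peak 27.4 at the free end: 11w₀L⁴/(120EI) = 13111/EI
  δ_0 = 14340/EI
Flexibility coefficient — unit upward force at 2: δ_{22} = L³/(3EI) = 204.7/EI.
The prop prevents deflection at 2: R_2 = δ_0/δ_{22} = 14340/204.7 = 70.05 kN.

R_2 = 70.05 kN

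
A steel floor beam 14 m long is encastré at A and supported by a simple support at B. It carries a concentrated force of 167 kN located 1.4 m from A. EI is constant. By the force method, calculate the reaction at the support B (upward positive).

R_B = 2.421 kN

Remove the prop at B; the released (primary) structure is a cantilever built in at A.
Free-end deflection of the primary structure under the applied loading (downward +):
  point load 167 at a = 1.4: Pa²(3L − a)/(6EI) = 2215/EI
Tip deflection under a unit load at B: L³/(3EI) = 914.7/EI.
Compatibility at B: δ_0 − R_B·δ_{BB} = 0, so R_B = 2215/914.7 = 2.421 kN.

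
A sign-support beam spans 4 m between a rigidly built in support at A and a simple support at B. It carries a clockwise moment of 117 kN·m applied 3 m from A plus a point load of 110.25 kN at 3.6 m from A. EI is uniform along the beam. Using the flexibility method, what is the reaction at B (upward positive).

R_B = 134.9 kN

Release the roller at B. Primary structure: cantilever fixed at A.
Primary-structure tip deflection at B by superposition:
  clockwise couple 117 at a = 3: M₀a(2L − a)/(2EI) = 877.5/EI
  point load 110.25 at a = 3.6: Pa²(3L − a)/(6EI) = 2000/EI
  δ_0 = 2878/EI
Flexibility coefficient — unit upward force at B: δ_{BB} = L³/(3EI) = 21.33/EI.
The prop prevents deflection at B: R_B = δ_0/δ_{BB} = 2878/21.33 = 134.9 kN.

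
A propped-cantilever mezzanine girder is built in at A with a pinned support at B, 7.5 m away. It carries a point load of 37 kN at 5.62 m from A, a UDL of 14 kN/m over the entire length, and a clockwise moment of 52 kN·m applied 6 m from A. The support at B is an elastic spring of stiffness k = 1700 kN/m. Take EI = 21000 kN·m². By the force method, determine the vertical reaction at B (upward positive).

R_B = 66.86 kN

Remove the prop at B; the released (primary) structure is a cantilever built in at A.
Downward deflection at the released point B due to the loads:
  point load 37 at a = 5.62: Pa²(3L − a)/(6EI) = 3288/EI
  UDL 14: wL⁴/(8EI) = 5537/EI
  clockwise couple 52 at a = 6: M₀a(2L − a)/(2EI) = 1404/EI
  δ_0 = 10229/EI
Tip deflection under a unit load at B: L³/(3EI) = 140.6/EI.
With EI = 21000 kN·m²: δ_0 = 0.48709 m and δ_{BB} = 0.006696 m/kN.
Compatibility — the spring shortens by R_B/k under the reaction it provides: δ_0 − R_B·δ_{BB} = R_B/k. With 1/k = 0.000588 m/kN, R_B = δ_0 / (δ_{BB} + 1/k) = 0.48709 / (0.006696 + 0.000588) = 66.86 kN.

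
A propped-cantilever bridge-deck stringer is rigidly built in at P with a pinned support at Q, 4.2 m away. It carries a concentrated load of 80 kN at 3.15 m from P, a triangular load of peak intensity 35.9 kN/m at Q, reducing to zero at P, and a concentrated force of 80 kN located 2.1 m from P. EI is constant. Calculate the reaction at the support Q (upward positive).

Remove the prop at Q; the released (primary) structure is a cantilever built in at P.
Deflection at Q on the released cantilever, summing each load's contribution:
  point load 80 at a = 3.15: Pa²(3L − a)/(6EI) = 1250/EI
  triangular load, peak 35.9 at the free end: 11w₀L⁴/(120EI) = 1024/EI
  point load 80 at a = 2.1: Pa²(3L − a)/(6EI) = 617.4/EI
  δ_0 = 2892/EI
Flexibility coefficient — unit upward force at Q: δ_{QQ} = L³/(3EI) = 24.7/EI.
Compatibility at Q: δ_0 − R_Q·δ_{QQ} = 0, so R_Q = 2892/24.7 = 117.1 kN.

R_Q = 117.1 kN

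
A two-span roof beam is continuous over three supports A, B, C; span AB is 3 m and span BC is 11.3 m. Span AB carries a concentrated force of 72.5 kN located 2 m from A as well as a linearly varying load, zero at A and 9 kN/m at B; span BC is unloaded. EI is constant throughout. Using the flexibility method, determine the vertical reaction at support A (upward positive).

R_A = 25.47 kN

Release continuity at B by inserting a hinge; the redundant is the internal moment M_B. The primary structure is two simply-supported spans AB and BC.
Rotations at B on the released spans (each span's end-slope, ×1/EI):
  span AB: point load 72.5 at a = 2: Pab(L + a)/(6LEI) = 40.28/EI
  span AB: triangular load, peak 9: w₀L³/(45EI) = 5.4/EI
  relative rotation θ_0 = (45.68 + 0)/EI = 45.68/EI
A unit hogging moment at B produces rotation L₁/(3EI) + L₂/(3EI) = 4.767/EI.
Compatibility: M_B·(L₁+L₂)/(3EI) = θ_0, giving M_B = 9.583 kN·m (hogging).
Span AB, ΣM about A with M_B applied at B: R_B^{AB}·3 = 172 + 9.583, so R_B^{AB} = 60.53 kN and R_A = 86 − 60.53 = 25.47 kN.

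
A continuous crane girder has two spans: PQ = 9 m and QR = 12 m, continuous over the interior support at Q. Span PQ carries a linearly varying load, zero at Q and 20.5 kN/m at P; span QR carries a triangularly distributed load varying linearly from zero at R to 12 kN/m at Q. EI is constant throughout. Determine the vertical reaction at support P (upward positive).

R_P = 49.57 kN

Insert a hinge at Q; M_Q is the redundant, and each span becomes simply supported.
Rotations at Q on the released spans (each span's end-slope, ×1/EI):
  span PQ: triangular load, peak 20.5: 7w₀L³/(360EI) = 290.6/EI
  span QR: triangular load, peak 12: w₀L³/(45EI) = 460.8/EI
  relative rotation θ_0 = (290.6 + 460.8)/EI = 751.4/EI
A unit hogging moment at Q produces rotation L₁/(3EI) + L₂/(3EI) = 7/EI.
Compatibility: M_Q·(L₁+L₂)/(3EI) = θ_0, giving M_Q = 107.3 kN·m (hogging).
Span PQ, ΣM about P with M_Q applied at Q: R_Q^{PQ}·9 = 276.8 + 107.3, so R_Q^{PQ} = 42.68 kN and R_P = 92.25 − 42.68 = 49.57 kN.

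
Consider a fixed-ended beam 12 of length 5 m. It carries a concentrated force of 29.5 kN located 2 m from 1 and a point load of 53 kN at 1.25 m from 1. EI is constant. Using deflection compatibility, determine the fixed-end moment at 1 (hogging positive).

Release both end moments; the primary structure is a simply-supported span 12 with redundants M_1 and M_2.
Simple-span end rotations at 1 and 2 under the given loads:
  at 1: point load 29.5 at a = 2: Pab(L + b)/(6LEI) = 47.2/EI
  at 2: point load 29.5 at a = 2: Pab(L + a)/(6LEI) = 41.3/EI
  at 1: point load 53 at a = 1.25: Pab(L + b)/(6LEI) = 72.46/EI
  at 2: point load 53 at a = 1.25: Pab(L + a)/(6LEI) = 51.76/EI
  θ_10 = 119.7/EI,  θ_20 = 93.06/EI
Flexibility coefficients: a unit moment at one end gives L/(3EI) there and L/(6EI) at the far end, so f₁₁ = f₂₂ = 1.667/EI and f₁₂ = f₂₁ = 0.8333/EI.
Compatibility — zero rotation at each built-in end:
  1.667 M_1 + 0.8333 M_2 = 119.7
  0.8333 M_1 + 1.667 M_2 = 93.06
Solving the pair gives M_1 = 58.51 kN·m and M_2 = 26.58 kN·m (hogging).

M_1 = 58.51 kN·m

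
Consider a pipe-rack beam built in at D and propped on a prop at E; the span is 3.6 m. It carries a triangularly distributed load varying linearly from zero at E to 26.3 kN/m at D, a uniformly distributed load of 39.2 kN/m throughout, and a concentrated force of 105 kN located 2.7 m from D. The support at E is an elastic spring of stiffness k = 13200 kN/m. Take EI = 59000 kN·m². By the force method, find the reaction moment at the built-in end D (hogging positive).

M_D = 234.1 kN·m

Take the reaction at E as the redundant and release it; the primary structure is a cantilever fixed at D.
Downward deflection at the released point E due to the loads:
  triangular load, peak 26.3 at the fixed end: w₀L⁴/(30EI) = 147.2/EI
  UDL 39.2: wL⁴/(8EI) = 823/EI
  point load 105 at a = 2.7: Pa²(3L − a)/(6EI) = 1033/EI
  δ_0 = 2004/EI
Flexibility coefficient — unit upward force at E: δ_{EE} = L³/(3EI) = 15.55/EI.
With EI = 59000 kN·m²: δ_0 = 0.03396 m and δ_{EE} = 0.000264 m/kN.
Compatibility — the spring shortens by R_E/k under the reaction it provides: δ_0 − R_E·δ_{EE} = R_E/k. With 1/k = 0.000076 m/kN, R_E = δ_0 / (δ_{EE} + 1/k) = 0.03396 / (0.000264 + 0.000076) = 100.1 kN.
Moment equilibrium about D: M_D = Σ(load moments about D) − R_E·L = 594.3 − 100.1×3.6 = 234.1 kN·m.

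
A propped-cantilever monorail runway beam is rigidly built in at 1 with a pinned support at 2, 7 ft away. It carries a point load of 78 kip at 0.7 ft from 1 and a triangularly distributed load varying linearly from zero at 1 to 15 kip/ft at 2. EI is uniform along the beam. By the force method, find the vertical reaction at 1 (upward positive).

R_1 = 100.5 kip

Take the reaction at 2 as the redundant and release it; the primary structure is a cantilever fixed at 1.
Downward deflection at the released point 2 due to the loads:
  point load 78 at a = 0.7: Pa²(3L − a)/(6EI) = 129.3/EI
  triangular load, peak 15 at the free end: 11w₀L⁴/(120EI) = 3301/EI
  δ_0 = 3431/EI
Tip deflection under a unit load at 2: L³/(3EI) = 114.3/EI.
The prop prevents deflection at 2: R_2 = δ_0/δ_{22} = 3431/114.3 = 30.01 kip.
Vertical equilibrium: R_1 = ΣP − R_2 = 130.5 − 30.01 = 100.5 kip.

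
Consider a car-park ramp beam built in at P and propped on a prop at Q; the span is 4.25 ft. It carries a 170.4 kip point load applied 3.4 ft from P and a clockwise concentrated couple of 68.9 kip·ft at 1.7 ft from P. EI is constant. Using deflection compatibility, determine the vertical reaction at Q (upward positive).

R_Q = 135.5 kip

Remove the prop at Q; the released (primary) structure is a cantilever built in at P.
Free-end deflection of the primary structure under the applied loading (downward +):
  point load 170.4 at a = 3.4: Pa²(3L − a)/(6EI) = 3070/EI
  clockwise couple 68.9 at a = 1.7: M₀a(2L − a)/(2EI) = 398.2/EI
  δ_0 = 3468/EI
Flexibility coefficient — unit upward force at Q: δ_{QQ} = L³/(3EI) = 25.59/EI.
The prop prevents deflection at Q: R_Q = δ_0/δ_{QQ} = 3468/25.59 = 135.5 kip.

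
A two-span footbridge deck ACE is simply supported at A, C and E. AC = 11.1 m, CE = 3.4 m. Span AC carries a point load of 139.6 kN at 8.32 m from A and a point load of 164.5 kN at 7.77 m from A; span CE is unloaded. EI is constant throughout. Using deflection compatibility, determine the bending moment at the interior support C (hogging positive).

M_C = 444.3 kN·m

Take M_C as the redundant. Released structure: two simple spans AC and CE with a hinge at C.
End slopes at the hinge C, treating each span as simply supported:
  span AC: point load 139.6 at a = 8.32: Pab(L + a)/(6LEI) = 941.5/EI
  span AC: point load 164.5 at a = 7.77: Pab(L + a)/(6LEI) = 1206/EI
  relative rotation θ_0 = (2147 + 0)/EI = 2147/EI
A unit hogging moment at C produces rotation L₁/(3EI) + L₂/(3EI) = 4.833/EI.
Compatibility: M_C·(L₁+L₂)/(3EI) = θ_0, giving M_C = 444.3 kN·m (hogging).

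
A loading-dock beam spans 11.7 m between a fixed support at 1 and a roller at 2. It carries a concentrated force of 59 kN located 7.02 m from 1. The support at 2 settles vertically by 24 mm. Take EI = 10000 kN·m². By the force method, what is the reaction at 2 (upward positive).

R_2 = 25.04 kN

Remove the prop at 2; the released (primary) structure is a cantilever built in at 1.
Downward deflection at the released point 2 due to the loads:
  point load 59 at a = 7.02: Pa²(3L − a)/(6EI) = 13607/EI
Tip deflection under a unit load at 2: L³/(3EI) = 533.9/EI.
With EI = 10000 kN·m²: δ_0 = 1.3607 m and δ_{22} = 0.053387 m/kN.
Compatibility — the beam at 2 must follow the support down by 0.024 m: δ_0 − R_2·δ_{22} = 0.024, so R_2 = (1.3607 − 0.024)/0.053387 = 25.04 kN.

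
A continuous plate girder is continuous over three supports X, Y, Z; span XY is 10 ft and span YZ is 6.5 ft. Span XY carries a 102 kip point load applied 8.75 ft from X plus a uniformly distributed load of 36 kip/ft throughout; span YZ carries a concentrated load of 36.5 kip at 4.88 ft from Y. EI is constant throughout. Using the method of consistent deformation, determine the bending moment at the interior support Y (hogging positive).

M_Y = 347 kip·ft

Insert a hinge at Y; M_Y is the redundant, and each span becomes simply supported.
Discontinuity in slope at Y on the released structure — sum the simple-span end rotations:
  span XY: point load 102 at a = 8.75: Pab(L + a)/(6LEI) = 348.6/EI
  span XY: UDL 36: wL³/(24EI) = 1500/EI
  span YZ: point load 36.5 at a = 4.88: Pab(L + b)/(6LEI) = 60.08/EI
  relative rotation θ_0 = (1849 + 60.08)/EI = 1909/EI
A unit hogging moment at Y produces rotation L₁/(3EI) + L₂/(3EI) = 5.5/EI.
Compatibility: M_Y·(L₁+L₂)/(3EI) = θ_0, giving M_Y = 347 kip·ft (hogging).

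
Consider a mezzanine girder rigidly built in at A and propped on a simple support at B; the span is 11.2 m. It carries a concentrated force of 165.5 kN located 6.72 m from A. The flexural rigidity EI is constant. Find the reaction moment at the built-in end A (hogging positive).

M_A = 311.4 kN·m

Choose R_B as the redundant. The primary structure is the cantilever fixed at A.
Deflection at B on the released cantilever, summing each load's contribution:
  point load 165.5 at a = 6.72: Pa²(3L − a)/(6EI) = 33482/EI
Flexibility coefficient — unit upward force at B: δ_{BB} = L³/(3EI) = 468.3/EI.
Compatibility at B: δ_0 − R_B·δ_{BB} = 0, so R_B = 33482/468.3 = 71.5 kN.
Moment equilibrium about A: M_A = Σ(load moments about A) − R_B·L = 1112 − 71.5×11.2 = 311.4 kN·m.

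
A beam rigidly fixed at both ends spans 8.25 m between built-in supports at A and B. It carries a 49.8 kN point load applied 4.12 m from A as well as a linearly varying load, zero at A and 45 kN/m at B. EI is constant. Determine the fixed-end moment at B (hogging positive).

Release both end moments; the primary structure is a simply-supported span AB with redundants M_A and M_B.
Simple-span end rotations at A and B under the given loads:
  at A: point load 49.8 at a = 4.12: Pab(L + b)/(6LEI) = 211.9/EI
  at B: point load 49.8 at a = 4.12: Pab(L + a)/(6LEI) = 211.8/EI
  at A: triangular load, peak 45: 7w₀L³/(360EI) = 491.3/EI
  at B: triangular load, peak 45: w₀L³/(45EI) = 561.5/EI
  θ_A0 = 703.3/EI,  θ_B0 = 773.3/EI
Flexibility coefficients: a unit moment at one end gives L/(3EI) there and L/(6EI) at the far end, so f₁₁ = f₂₂ = 2.75/EI and f₁₂ = f₂₁ = 1.375/EI.
Compatibility — zero rotation at each built-in end:
  2.75 M_A + 1.375 M_B = 703.3
  1.375 M_A + 2.75 M_B = 773.3
Solving the pair gives M_A = 153.5 kN·m and M_B = 204.4 kN·m (hogging).

M_B = 204.4 kN·m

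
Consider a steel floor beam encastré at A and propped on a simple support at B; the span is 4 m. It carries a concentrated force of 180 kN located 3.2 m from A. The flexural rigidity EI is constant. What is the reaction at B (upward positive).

Choose R_B as the redundant. The primary structure is the cantilever fixed at A.
Free-end deflection of the primary structure under the applied loading (downward +):
  point load 180 at a = 3.2: Pa²(3L − a)/(6EI) = 2703/EI
Flexibility coefficient — unit upward force at B: δ_{BB} = L³/(3EI) = 21.33/EI.
The prop prevents deflection at B: R_B = δ_0/δ_{BB} = 2703/21.33 = 126.7 kN.

R_B = 126.7 kN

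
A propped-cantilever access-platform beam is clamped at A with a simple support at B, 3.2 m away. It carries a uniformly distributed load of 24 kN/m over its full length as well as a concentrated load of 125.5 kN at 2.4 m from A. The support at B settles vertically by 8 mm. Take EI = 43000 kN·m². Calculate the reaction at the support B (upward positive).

Remove the prop at B; the released (primary) structure is a cantilever built in at A.
Free-end deflection of the primary structure under the applied loading (downward +):
  UDL 24: wL⁴/(8EI) = 314.6/EI
  point load 125.5 at a = 2.4: Pa²(3L − a)/(6EI) = 867.5/EI
  δ_0 = 1182/EI
Tip deflection under a unit load at B: L³/(3EI) = 10.92/EI.
With EI = 43000 kN·m²: δ_0 = 0.027489 m and δ_{BB} = 0.000254 m/kN.
Compatibility — the beam at B must follow the support down by 0.008 m: δ_0 − R_B·δ_{BB} = 0.008, so R_B = (0.027489 − 0.008)/0.000254 = 76.72 kN.

R_B = 76.72 kN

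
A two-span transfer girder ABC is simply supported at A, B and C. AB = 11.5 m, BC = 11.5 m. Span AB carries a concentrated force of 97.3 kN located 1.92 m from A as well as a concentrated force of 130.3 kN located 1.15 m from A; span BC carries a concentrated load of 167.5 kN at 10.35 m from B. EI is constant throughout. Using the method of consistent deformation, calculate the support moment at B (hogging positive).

Insert a hinge at B; M_B is the redundant, and each span becomes simply supported.
Rotations at B on the released spans (each span's end-slope, ×1/EI):
  span AB: point load 97.3 at a = 1.92: Pab(L + a)/(6LEI) = 348.1/EI
  span AB: point load 130.3 at a = 1.15: Pab(L + a)/(6LEI) = 284.3/EI
  span BC: point load 167.5 at a = 10.35: Pab(L + b)/(6LEI) = 365.5/EI
  relative rotation θ_0 = (632.4 + 365.5)/EI = 997.9/EI
A unit hogging moment at B produces rotation L₁/(3EI) + L₂/(3EI) = 7.667/EI.
Slope continuity at B: θ_0 = M_B·7.667/EI, so M_B = 997.9/7.667 = 130.2 kN·m (hogging).

M_B = 130.2 kN·m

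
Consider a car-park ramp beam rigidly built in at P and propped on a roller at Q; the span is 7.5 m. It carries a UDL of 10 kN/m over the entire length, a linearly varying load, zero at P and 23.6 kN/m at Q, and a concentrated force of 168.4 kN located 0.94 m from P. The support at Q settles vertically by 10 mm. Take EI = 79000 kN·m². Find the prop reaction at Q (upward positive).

R_Q = 74.98 kN

Choose R_Q as the redundant. The primary structure is the cantilever fixed at P.
Free-end deflection of the primary structure under the applied loading (downward +):
  UDL 10: wL⁴/(8EI) = 3955/EI
  triangular load, peak 23.6 at the free end: 11w₀L⁴/(120EI) = 6845/EI
  point load 168.4 at a = 0.94: Pa²(3L − a)/(6EI) = 534.7/EI
  δ_0 = 11335/EI
Flexibility coefficient — unit upward force at Q: δ_{QQ} = L³/(3EI) = 140.6/EI.
With EI = 79000 kN·m²: δ_0 = 0.14348 m and δ_{QQ} = 0.00178 m/kN.
Compatibility — the beam at Q must follow the support down by 0.01 m: δ_0 − R_Q·δ_{QQ} = 0.01, so R_Q = (0.14348 − 0.01)/0.00178 = 74.98 kN.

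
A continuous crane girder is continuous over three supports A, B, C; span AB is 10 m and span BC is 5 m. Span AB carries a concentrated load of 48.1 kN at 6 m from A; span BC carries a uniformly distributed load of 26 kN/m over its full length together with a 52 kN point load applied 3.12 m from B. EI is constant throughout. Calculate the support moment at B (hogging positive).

Take M_B as the redundant. Released structure: two simple spans AB and BC with a hinge at B.
End slopes at the hinge B, treating each span as simply supported:
  span AB: point load 48.1 at a = 6: Pab(L + a)/(6LEI) = 307.8/EI
  span BC: UDL 26: wL³/(24EI) = 135.4/EI
  span BC: point load 52 at a = 3.12: Pab(L + b)/(6LEI) = 69.95/EI
  relative rotation θ_0 = (307.8 + 205.4)/EI = 513.2/EI
A unit hogging moment at B produces rotation L₁/(3EI) + L₂/(3EI) = 5/EI.
Slope continuity at B: θ_0 = M_B·5/EI, so M_B = 513.2/5 = 102.6 kN·m (hogging).

M_B = 102.6 kN·m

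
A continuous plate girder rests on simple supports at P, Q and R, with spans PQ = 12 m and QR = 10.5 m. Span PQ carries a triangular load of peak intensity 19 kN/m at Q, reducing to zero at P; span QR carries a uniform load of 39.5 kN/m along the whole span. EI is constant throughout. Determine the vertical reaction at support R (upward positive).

Release continuity at Q by inserting a hinge; the redundant is the internal moment M_Q. The primary structure is two simply-supported spans PQ and QR.
Discontinuity in slope at Q on the released structure — sum the simple-span end rotations:
  span PQ: triangular load, peak 19: w₀L³/(45EI) = 729.6/EI
  span QR: UDL 39.5: wL³/(24EI) = 1905/EI
  relative rotation θ_0 = (729.6 + 1905)/EI = 2635/EI
A unit hogging moment at Q produces rotation L₁/(3EI) + L₂/(3EI) = 7.5/EI.
Compatibility: M_Q·(L₁+L₂)/(3EI) = θ_0, giving M_Q = 351.3 kN·m (hogging).
Span QR, ΣM about R: R_Q^{QR}·10.5 = 2177 + 351.3, so R_Q^{QR} = 240.8 kN and R_R = 414.8 − 240.8 = 173.9 kN.

R_R = 173.9 kN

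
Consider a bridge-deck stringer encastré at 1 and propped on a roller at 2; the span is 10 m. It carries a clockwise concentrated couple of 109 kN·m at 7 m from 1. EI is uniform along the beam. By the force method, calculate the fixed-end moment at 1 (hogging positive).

Release the roller at 2. Primary structure: cantilever fixed at 1.
Deflection at 2 on the released cantilever, summing each load's contribution:
  clockwise couple 109 at a = 7: M₀a(2L − a)/(2EI) = 4960/EI
Flexibility coefficient — unit upward force at 2: δ_{22} = L³/(3EI) = 333.3/EI.
Compatibility at 2: δ_0 − R_2·δ_{22} = 0, so R_2 = 4960/333.3 = 14.88 kN.
Moment equilibrium about 1: M_1 = Σ(load moments about 1) − R_2·L = 109 − 14.88×10 = -39.78 kN·m.

M_1 = -39.78 kN·m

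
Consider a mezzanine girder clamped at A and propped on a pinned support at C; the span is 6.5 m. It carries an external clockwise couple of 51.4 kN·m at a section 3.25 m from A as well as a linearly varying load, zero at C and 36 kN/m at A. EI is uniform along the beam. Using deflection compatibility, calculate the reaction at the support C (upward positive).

Release the roller at C. Primary structure: cantilever fixed at A.
Primary-structure tip deflection at C by superposition:
  clockwise couple 51.4 at a = 3.25: M₀a(2L − a)/(2EI) = 814.4/EI
  triangular load, peak 36 at the fixed end: w₀L⁴/(30EI) = 2142/EI
  δ_0 = 2956/EI
Flexibility coefficient — unit upward force at C: δ_{CC} = L³/(3EI) = 91.54/EI.
Compatibility at C: δ_0 − R_C·δ_{CC} = 0, so R_C = 2956/91.54 = 32.3 kN.

R_C = 32.3 kN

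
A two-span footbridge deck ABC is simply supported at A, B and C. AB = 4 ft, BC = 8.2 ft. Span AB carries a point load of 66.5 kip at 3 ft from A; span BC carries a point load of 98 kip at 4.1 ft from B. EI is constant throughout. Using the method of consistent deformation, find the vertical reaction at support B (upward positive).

Insert a hinge at B; M_B is the redundant, and each span becomes simply supported.
Rotations at B on the released spans (each span's end-slope, ×1/EI):
  span AB: point load 66.5 at a = 3: Pab(L + a)/(6LEI) = 58.19/EI
  span BC: point load 98 at a = 4.1: Pab(L + b)/(6LEI) = 411.8/EI
  relative rotation θ_0 = (58.19 + 411.8)/EI = 470/EI
A unit hogging moment at B produces rotation L₁/(3EI) + L₂/(3EI) = 4.067/EI.
Slope continuity at B: θ_0 = M_B·4.067/EI, so M_B = 470/4.067 = 115.6 kip·ft (hogging).
Span AB, ΣM about A with M_B applied at B: R_B^{AB}·4 = 199.5 + 115.6, so R_B^{AB} = 78.77 kip and R_A = 66.5 − 78.77 = -12.27 kip.
Span BC, ΣM about C: R_B^{BC}·8.2 = 401.8 + 115.6, so R_B^{BC} = 63.1 kip and R_C = 98 − 63.1 = 34.9 kip.
R_B = 78.77 + 63.1 = 141.9 kip.

R_B = 141.9 kip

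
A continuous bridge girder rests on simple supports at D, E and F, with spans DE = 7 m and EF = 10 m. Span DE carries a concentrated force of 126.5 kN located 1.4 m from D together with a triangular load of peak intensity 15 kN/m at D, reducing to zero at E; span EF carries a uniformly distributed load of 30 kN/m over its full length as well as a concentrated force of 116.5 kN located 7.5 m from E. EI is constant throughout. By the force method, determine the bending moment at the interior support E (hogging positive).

Take M_E as the redundant. Released structure: two simple spans DE and EF with a hinge at E.
End slopes at the hinge E, treating each span as simply supported:
  span DE: point load 126.5 at a = 1.4: Pab(L + a)/(6LEI) = 198.4/EI
  span DE: triangular load, peak 15: 7w₀L³/(360EI) = 100/EI
  span EF: UDL 30: wL³/(24EI) = 1250/EI
  span EF: point load 116.5 at a = 7.5: Pab(L + b)/(6LEI) = 455.1/EI
  relative rotation θ_0 = (298.4 + 1705)/EI = 2003/EI
A unit hogging moment at E produces rotation L₁/(3EI) + L₂/(3EI) = 5.667/EI.
Slope continuity at E: θ_0 = M_E·5.667/EI, so M_E = 2003/5.667 = 353.6 kN·m (hogging).

M_E = 353.6 kN·m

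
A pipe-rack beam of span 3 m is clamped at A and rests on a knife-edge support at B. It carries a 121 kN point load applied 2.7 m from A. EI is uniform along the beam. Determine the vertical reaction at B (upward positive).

R_B = 102.9 kN

Remove the prop at B; the released (primary) structure is a cantilever built in at A.
Downward deflection at the released point B due to the loads:
  point load 121 at a = 2.7: Pa²(3L − a)/(6EI) = 926.2/EI
Tip deflection under a unit load at B: L³/(3EI) = 9/EI.
Compatibility at B: δ_0 − R_B·δ_{BB} = 0, so R_B = 926.2/9 = 102.9 kN.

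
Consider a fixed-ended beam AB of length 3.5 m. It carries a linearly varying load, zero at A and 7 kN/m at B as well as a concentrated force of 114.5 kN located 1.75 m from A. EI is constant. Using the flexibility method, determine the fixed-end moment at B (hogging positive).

Take the two fixed-end moments M_A, M_B as redundants; the released structure is the simple span AB.
End rotations of the released simple span under the applied load (×1/EI):
  at A: triangular load, peak 7: 7w₀L³/(360EI) = 5.836/EI
  at B: triangular load, peak 7: w₀L³/(45EI) = 6.669/EI
  at A: point load 114.5 at a = 1.75: Pab(L + b)/(6LEI) = 87.66/EI
  at B: point load 114.5 at a = 1.75: Pab(L + a)/(6LEI) = 87.66/EI
  θ_A0 = 93.5/EI,  θ_B0 = 94.33/EI
Flexibility coefficients: a unit moment at one end gives L/(3EI) there and L/(6EI) at the far end, so f₁₁ = f₂₂ = 1.167/EI and f₁₂ = f₂₁ = 0.5833/EI.
Compatibility — zero rotation at each built-in end:
  1.167 M_A + 0.5833 M_B = 93.5
  0.5833 M_A + 1.167 M_B = 94.33
Solving the pair gives M_A = 52.95 kN·m and M_B = 54.38 kN·m (hogging).

M_B = 54.38 kN·m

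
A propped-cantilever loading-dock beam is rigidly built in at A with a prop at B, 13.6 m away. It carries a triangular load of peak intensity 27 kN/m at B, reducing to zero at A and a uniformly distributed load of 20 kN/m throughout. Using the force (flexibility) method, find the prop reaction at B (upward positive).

Remove the prop at B; the released (primary) structure is a cantilever built in at A.
Deflection at B on the released cantilever, summing each load's contribution:
  triangular load, peak 27 at the free end: 11w₀L⁴/(120EI) = 84670/EI
  UDL 20: wL⁴/(8EI) = 85526/EI
  δ_0 = 170196/EI
Flexibility coefficient — unit upward force at B: δ_{BB} = L³/(3EI) = 838.5/EI.
Compatibility at B: δ_0 − R_B·δ_{BB} = 0, so R_B = 170196/838.5 = 203 kN.

R_B = 203 kN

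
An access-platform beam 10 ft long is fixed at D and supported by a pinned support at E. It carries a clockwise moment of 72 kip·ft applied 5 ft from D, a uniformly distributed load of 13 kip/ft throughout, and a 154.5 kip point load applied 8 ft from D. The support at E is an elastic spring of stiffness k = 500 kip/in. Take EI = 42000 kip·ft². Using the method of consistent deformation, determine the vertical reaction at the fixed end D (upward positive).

R_D = 122.3 kip

Release the roller at E. Primary structure: cantilever fixed at D.
Deflection at E on the released cantilever, summing each load's contribution:
  clockwise couple 72 at a = 5: M₀a(2L − a)/(2EI) = 2700/EI
  UDL 13: wL⁴/(8EI) = 16250/EI
  point load 154.5 at a = 8: Pa²(3L − a)/(6EI) = 36256/EI
  δ_0 = 55206/EI
Flexibility coefficient — unit upward force at E: δ_{EE} = L³/(3EI) = 333.3/EI.
With EI = 42000 kip·ft²: δ_0 = 1.3144 ft and δ_{EE} = 0.007937 ft/kip.
Compatibility — the spring shortens by R_E/k under the reaction it provides: δ_0 − R_E·δ_{EE} = R_E/k. With 1/k = 1/(500×12) ft/kip = 0.000167 ft/kip, R_E = δ_0 / (δ_{EE} + 1/k) = 1.3144 / (0.007937 + 0.000167) = 162.2 kip.
Vertical equilibrium: R_D = ΣP − R_E = 284.5 − 162.2 = 122.3 kip.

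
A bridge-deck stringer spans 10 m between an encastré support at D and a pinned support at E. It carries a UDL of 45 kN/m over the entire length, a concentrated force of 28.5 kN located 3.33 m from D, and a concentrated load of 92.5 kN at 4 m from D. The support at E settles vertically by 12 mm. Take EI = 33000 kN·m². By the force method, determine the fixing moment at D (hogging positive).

Choose R_E as the redundant. The primary structure is the cantilever fixed at D.
Free-end deflection of the primary structure under the applied loading (downward +):
  UDL 45: wL⁴/(8EI) = 56250/EI
  point load 28.5 at a = 3.33: Pa²(3L − a)/(6EI) = 1405/EI
  point load 92.5 at a = 4: Pa²(3L − a)/(6EI) = 6413/EI
  δ_0 = 64068/EI
Tip deflection under a unit load at E: L³/(3EI) = 333.3/EI.
With EI = 33000 kN·m²: δ_0 = 1.9415 m and δ_{EE} = 0.010101 m/kN.
Compatibility — the beam at E must follow the support down by 0.012 m: δ_0 − R_E·δ_{EE} = 0.012, so R_E = (1.9415 − 0.012)/0.010101 = 191 kN.
Moment equilibrium about D: M_D = Σ(load moments about D) − R_E·L = 2715 − 191×10 = 804.7 kN·m.

M_D = 804.7 kN·m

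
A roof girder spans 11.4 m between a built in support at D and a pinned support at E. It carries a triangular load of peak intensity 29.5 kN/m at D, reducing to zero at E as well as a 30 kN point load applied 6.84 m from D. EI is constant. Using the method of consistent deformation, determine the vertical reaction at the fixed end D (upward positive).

Choose R_E as the redundant. The primary structure is the cantilever fixed at D.
Downward deflection at the released point E due to the loads:
  triangular load, peak 29.5 at the fixed end: w₀L⁴/(30EI) = 16608/EI
  point load 30 at a = 6.84: Pa²(3L − a)/(6EI) = 6400/EI
  δ_0 = 23008/EI
Flexibility coefficient — unit upward force at E: δ_{EE} = L³/(3EI) = 493.8/EI.
Compatibility at E: δ_0 − R_E·δ_{EE} = 0, so R_E = 23008/493.8 = 46.59 kN.
Vertical equilibrium: R_D = ΣP − R_E = 198.2 − 46.59 = 151.6 kN.

R_D = 151.6 kN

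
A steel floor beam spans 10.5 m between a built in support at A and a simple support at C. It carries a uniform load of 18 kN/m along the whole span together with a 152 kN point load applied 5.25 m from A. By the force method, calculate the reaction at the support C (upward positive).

Release the roller at C. Primary structure: cantilever fixed at A.
Downward deflection at the released point C due to the loads:
  UDL 18: wL⁴/(8EI) = 27349/EI
  point load 152 at a = 5.25: Pa²(3L − a)/(6EI) = 18329/EI
  δ_0 = 45678/EI
Flexibility coefficient — unit upward force at C: δ_{CC} = L³/(3EI) = 385.9/EI.
The prop prevents deflection at C: R_C = δ_0/δ_{CC} = 45678/385.9 = 118.4 kN.

R_C = 118.4 kN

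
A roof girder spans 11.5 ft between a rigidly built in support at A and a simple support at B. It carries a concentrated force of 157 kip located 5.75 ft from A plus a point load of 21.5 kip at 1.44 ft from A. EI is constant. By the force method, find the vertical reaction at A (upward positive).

Choose R_B as the redundant. The primary structure is the cantilever fixed at A.
Downward deflection at the released point B due to the loads:
  point load 157 at a = 5.75: Pa²(3L − a)/(6EI) = 24873/EI
  point load 21.5 at a = 1.44: Pa²(3L − a)/(6EI) = 245.6/EI
  δ_0 = 25118/EI
Tip deflection under a unit load at B: L³/(3EI) = 507/EI.
The prop prevents deflection at B: R_B = δ_0/δ_{BB} = 25118/507 = 49.55 kip.
Vertical equilibrium: R_A = ΣP − R_B = 178.5 − 49.55 = 129 kip.

R_A = 129 kip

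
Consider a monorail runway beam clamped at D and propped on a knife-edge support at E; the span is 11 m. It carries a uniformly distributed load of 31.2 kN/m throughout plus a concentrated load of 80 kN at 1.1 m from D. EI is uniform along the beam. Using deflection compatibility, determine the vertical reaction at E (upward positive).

Release the roller at E. Primary structure: cantilever fixed at D.
Deflection at E on the released cantilever, summing each load's contribution:
  UDL 31.2: wL⁴/(8EI) = 57100/EI
  point load 80 at a = 1.1: Pa²(3L − a)/(6EI) = 514.7/EI
  δ_0 = 57615/EI
Tip deflection under a unit load at E: L³/(3EI) = 443.7/EI.
Compatibility at E: δ_0 − R_E·δ_{EE} = 0, so R_E = 57615/443.7 = 129.9 kN.

R_E = 129.9 kN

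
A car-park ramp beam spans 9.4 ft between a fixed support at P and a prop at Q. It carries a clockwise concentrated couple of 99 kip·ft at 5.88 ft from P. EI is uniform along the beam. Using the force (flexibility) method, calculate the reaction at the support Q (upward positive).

R_Q = 13.58 kip

Remove the prop at Q; the released (primary) structure is a cantilever built in at P.
Free-end deflection of the primary structure under the applied loading (downward +):
  clockwise couple 99 at a = 5.88: M₀a(2L − a)/(2EI) = 3760/EI
Tip deflection under a unit load at Q: L³/(3EI) = 276.9/EI.
The prop prevents deflection at Q: R_Q = δ_0/δ_{QQ} = 3760/276.9 = 13.58 kip.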